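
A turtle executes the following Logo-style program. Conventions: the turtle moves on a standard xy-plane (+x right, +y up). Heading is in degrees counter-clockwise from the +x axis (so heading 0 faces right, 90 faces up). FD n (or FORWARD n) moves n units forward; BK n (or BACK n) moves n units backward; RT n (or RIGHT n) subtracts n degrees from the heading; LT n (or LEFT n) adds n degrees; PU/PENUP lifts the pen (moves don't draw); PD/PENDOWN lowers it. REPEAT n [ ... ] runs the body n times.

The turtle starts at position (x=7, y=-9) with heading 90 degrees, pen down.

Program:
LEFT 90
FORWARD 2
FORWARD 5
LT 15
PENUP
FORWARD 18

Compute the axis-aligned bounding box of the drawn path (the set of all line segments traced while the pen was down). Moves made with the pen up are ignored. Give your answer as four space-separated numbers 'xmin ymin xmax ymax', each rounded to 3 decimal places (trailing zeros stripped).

Answer: 0 -9 7 -9

Derivation:
Executing turtle program step by step:
Start: pos=(7,-9), heading=90, pen down
LT 90: heading 90 -> 180
FD 2: (7,-9) -> (5,-9) [heading=180, draw]
FD 5: (5,-9) -> (0,-9) [heading=180, draw]
LT 15: heading 180 -> 195
PU: pen up
FD 18: (0,-9) -> (-17.387,-13.659) [heading=195, move]
Final: pos=(-17.387,-13.659), heading=195, 2 segment(s) drawn

Segment endpoints: x in {0, 5, 7}, y in {-9}
xmin=0, ymin=-9, xmax=7, ymax=-9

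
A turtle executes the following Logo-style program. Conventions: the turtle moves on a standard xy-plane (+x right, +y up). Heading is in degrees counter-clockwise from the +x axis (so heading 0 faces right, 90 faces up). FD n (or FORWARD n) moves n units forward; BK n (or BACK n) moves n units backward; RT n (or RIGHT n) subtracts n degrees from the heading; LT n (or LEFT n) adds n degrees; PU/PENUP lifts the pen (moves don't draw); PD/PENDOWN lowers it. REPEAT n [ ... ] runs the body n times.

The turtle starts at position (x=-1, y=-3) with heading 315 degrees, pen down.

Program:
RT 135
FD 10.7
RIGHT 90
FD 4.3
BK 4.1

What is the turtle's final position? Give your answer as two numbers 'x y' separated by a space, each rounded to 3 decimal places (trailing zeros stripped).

Answer: -11.7 -2.8

Derivation:
Executing turtle program step by step:
Start: pos=(-1,-3), heading=315, pen down
RT 135: heading 315 -> 180
FD 10.7: (-1,-3) -> (-11.7,-3) [heading=180, draw]
RT 90: heading 180 -> 90
FD 4.3: (-11.7,-3) -> (-11.7,1.3) [heading=90, draw]
BK 4.1: (-11.7,1.3) -> (-11.7,-2.8) [heading=90, draw]
Final: pos=(-11.7,-2.8), heading=90, 3 segment(s) drawn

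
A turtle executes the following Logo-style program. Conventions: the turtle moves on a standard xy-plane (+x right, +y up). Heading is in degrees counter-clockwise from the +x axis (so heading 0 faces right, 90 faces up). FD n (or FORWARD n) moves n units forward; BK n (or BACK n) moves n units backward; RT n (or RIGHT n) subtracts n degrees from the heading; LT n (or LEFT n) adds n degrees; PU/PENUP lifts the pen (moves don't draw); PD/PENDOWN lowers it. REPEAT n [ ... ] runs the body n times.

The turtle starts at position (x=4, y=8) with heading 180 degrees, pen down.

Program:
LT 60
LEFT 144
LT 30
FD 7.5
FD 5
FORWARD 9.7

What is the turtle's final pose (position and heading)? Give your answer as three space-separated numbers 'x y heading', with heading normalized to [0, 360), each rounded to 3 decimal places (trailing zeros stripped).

Answer: 17.049 25.96 54

Derivation:
Executing turtle program step by step:
Start: pos=(4,8), heading=180, pen down
LT 60: heading 180 -> 240
LT 144: heading 240 -> 24
LT 30: heading 24 -> 54
FD 7.5: (4,8) -> (8.408,14.068) [heading=54, draw]
FD 5: (8.408,14.068) -> (11.347,18.113) [heading=54, draw]
FD 9.7: (11.347,18.113) -> (17.049,25.96) [heading=54, draw]
Final: pos=(17.049,25.96), heading=54, 3 segment(s) drawn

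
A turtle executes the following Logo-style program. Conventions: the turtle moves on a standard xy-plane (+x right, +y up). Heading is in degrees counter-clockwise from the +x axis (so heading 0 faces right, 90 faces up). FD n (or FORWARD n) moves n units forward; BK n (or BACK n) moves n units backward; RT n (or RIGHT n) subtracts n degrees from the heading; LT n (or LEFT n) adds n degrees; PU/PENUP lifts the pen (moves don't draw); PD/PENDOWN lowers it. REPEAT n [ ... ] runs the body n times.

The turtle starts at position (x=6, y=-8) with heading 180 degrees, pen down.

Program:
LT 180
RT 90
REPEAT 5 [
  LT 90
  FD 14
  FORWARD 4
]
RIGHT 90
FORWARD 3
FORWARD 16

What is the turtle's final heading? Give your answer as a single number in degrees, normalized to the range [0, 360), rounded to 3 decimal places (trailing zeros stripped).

Executing turtle program step by step:
Start: pos=(6,-8), heading=180, pen down
LT 180: heading 180 -> 0
RT 90: heading 0 -> 270
REPEAT 5 [
  -- iteration 1/5 --
  LT 90: heading 270 -> 0
  FD 14: (6,-8) -> (20,-8) [heading=0, draw]
  FD 4: (20,-8) -> (24,-8) [heading=0, draw]
  -- iteration 2/5 --
  LT 90: heading 0 -> 90
  FD 14: (24,-8) -> (24,6) [heading=90, draw]
  FD 4: (24,6) -> (24,10) [heading=90, draw]
  -- iteration 3/5 --
  LT 90: heading 90 -> 180
  FD 14: (24,10) -> (10,10) [heading=180, draw]
  FD 4: (10,10) -> (6,10) [heading=180, draw]
  -- iteration 4/5 --
  LT 90: heading 180 -> 270
  FD 14: (6,10) -> (6,-4) [heading=270, draw]
  FD 4: (6,-4) -> (6,-8) [heading=270, draw]
  -- iteration 5/5 --
  LT 90: heading 270 -> 0
  FD 14: (6,-8) -> (20,-8) [heading=0, draw]
  FD 4: (20,-8) -> (24,-8) [heading=0, draw]
]
RT 90: heading 0 -> 270
FD 3: (24,-8) -> (24,-11) [heading=270, draw]
FD 16: (24,-11) -> (24,-27) [heading=270, draw]
Final: pos=(24,-27), heading=270, 12 segment(s) drawn

Answer: 270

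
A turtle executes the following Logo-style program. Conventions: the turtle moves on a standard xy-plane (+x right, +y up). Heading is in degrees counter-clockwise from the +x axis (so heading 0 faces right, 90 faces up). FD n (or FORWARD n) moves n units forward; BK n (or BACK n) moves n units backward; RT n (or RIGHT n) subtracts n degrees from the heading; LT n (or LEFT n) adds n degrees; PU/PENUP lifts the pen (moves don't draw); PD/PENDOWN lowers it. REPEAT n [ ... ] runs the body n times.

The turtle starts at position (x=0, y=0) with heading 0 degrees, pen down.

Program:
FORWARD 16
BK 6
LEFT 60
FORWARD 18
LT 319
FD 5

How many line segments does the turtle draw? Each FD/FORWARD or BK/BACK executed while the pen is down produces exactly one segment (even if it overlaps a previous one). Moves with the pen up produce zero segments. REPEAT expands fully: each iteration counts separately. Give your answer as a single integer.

Executing turtle program step by step:
Start: pos=(0,0), heading=0, pen down
FD 16: (0,0) -> (16,0) [heading=0, draw]
BK 6: (16,0) -> (10,0) [heading=0, draw]
LT 60: heading 0 -> 60
FD 18: (10,0) -> (19,15.588) [heading=60, draw]
LT 319: heading 60 -> 19
FD 5: (19,15.588) -> (23.728,17.216) [heading=19, draw]
Final: pos=(23.728,17.216), heading=19, 4 segment(s) drawn
Segments drawn: 4

Answer: 4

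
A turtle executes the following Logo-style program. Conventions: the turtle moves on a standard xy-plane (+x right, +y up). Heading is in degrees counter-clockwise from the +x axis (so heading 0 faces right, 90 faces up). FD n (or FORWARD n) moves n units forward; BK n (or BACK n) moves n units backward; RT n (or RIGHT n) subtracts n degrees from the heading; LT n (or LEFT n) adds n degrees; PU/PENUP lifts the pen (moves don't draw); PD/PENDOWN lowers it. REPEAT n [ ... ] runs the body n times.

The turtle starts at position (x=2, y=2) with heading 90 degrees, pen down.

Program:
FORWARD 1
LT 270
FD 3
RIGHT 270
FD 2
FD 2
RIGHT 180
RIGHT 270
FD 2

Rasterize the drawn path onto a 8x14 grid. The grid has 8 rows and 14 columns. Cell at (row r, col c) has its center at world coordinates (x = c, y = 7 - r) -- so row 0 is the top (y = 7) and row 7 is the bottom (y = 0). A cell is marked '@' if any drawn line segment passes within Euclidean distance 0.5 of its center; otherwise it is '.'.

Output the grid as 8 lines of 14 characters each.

Answer: .....@@@......
.....@........
.....@........
.....@........
..@@@@........
..@...........
..............
..............

Derivation:
Segment 0: (2,2) -> (2,3)
Segment 1: (2,3) -> (5,3)
Segment 2: (5,3) -> (5,5)
Segment 3: (5,5) -> (5,7)
Segment 4: (5,7) -> (7,7)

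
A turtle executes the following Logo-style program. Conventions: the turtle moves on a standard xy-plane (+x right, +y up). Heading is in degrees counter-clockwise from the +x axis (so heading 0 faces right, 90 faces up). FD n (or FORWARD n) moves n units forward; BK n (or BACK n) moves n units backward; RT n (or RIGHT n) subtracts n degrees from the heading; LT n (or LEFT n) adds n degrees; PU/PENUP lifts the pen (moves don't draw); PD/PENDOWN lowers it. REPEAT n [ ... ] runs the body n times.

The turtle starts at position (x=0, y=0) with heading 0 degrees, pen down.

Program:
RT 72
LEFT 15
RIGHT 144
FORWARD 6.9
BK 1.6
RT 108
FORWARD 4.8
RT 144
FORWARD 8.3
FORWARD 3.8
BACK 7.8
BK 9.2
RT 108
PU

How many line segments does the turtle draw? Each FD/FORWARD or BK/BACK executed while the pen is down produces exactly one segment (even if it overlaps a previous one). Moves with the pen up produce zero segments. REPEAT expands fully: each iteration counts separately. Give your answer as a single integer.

Executing turtle program step by step:
Start: pos=(0,0), heading=0, pen down
RT 72: heading 0 -> 288
LT 15: heading 288 -> 303
RT 144: heading 303 -> 159
FD 6.9: (0,0) -> (-6.442,2.473) [heading=159, draw]
BK 1.6: (-6.442,2.473) -> (-4.948,1.899) [heading=159, draw]
RT 108: heading 159 -> 51
FD 4.8: (-4.948,1.899) -> (-1.927,5.63) [heading=51, draw]
RT 144: heading 51 -> 267
FD 8.3: (-1.927,5.63) -> (-2.362,-2.659) [heading=267, draw]
FD 3.8: (-2.362,-2.659) -> (-2.561,-6.454) [heading=267, draw]
BK 7.8: (-2.561,-6.454) -> (-2.152,1.336) [heading=267, draw]
BK 9.2: (-2.152,1.336) -> (-1.671,10.523) [heading=267, draw]
RT 108: heading 267 -> 159
PU: pen up
Final: pos=(-1.671,10.523), heading=159, 7 segment(s) drawn
Segments drawn: 7

Answer: 7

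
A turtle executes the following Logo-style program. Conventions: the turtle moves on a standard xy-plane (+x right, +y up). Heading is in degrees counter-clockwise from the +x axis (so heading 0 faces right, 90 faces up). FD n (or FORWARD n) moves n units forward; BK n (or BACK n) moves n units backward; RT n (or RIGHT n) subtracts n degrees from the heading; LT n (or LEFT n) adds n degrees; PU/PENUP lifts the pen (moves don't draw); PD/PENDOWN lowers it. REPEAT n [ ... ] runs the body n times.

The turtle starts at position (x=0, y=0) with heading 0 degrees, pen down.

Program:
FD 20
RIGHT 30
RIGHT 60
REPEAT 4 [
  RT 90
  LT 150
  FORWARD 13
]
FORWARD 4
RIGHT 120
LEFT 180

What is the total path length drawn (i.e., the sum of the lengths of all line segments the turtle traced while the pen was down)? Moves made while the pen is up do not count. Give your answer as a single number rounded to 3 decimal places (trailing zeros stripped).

Executing turtle program step by step:
Start: pos=(0,0), heading=0, pen down
FD 20: (0,0) -> (20,0) [heading=0, draw]
RT 30: heading 0 -> 330
RT 60: heading 330 -> 270
REPEAT 4 [
  -- iteration 1/4 --
  RT 90: heading 270 -> 180
  LT 150: heading 180 -> 330
  FD 13: (20,0) -> (31.258,-6.5) [heading=330, draw]
  -- iteration 2/4 --
  RT 90: heading 330 -> 240
  LT 150: heading 240 -> 30
  FD 13: (31.258,-6.5) -> (42.517,0) [heading=30, draw]
  -- iteration 3/4 --
  RT 90: heading 30 -> 300
  LT 150: heading 300 -> 90
  FD 13: (42.517,0) -> (42.517,13) [heading=90, draw]
  -- iteration 4/4 --
  RT 90: heading 90 -> 0
  LT 150: heading 0 -> 150
  FD 13: (42.517,13) -> (31.258,19.5) [heading=150, draw]
]
FD 4: (31.258,19.5) -> (27.794,21.5) [heading=150, draw]
RT 120: heading 150 -> 30
LT 180: heading 30 -> 210
Final: pos=(27.794,21.5), heading=210, 6 segment(s) drawn

Segment lengths:
  seg 1: (0,0) -> (20,0), length = 20
  seg 2: (20,0) -> (31.258,-6.5), length = 13
  seg 3: (31.258,-6.5) -> (42.517,0), length = 13
  seg 4: (42.517,0) -> (42.517,13), length = 13
  seg 5: (42.517,13) -> (31.258,19.5), length = 13
  seg 6: (31.258,19.5) -> (27.794,21.5), length = 4
Total = 76

Answer: 76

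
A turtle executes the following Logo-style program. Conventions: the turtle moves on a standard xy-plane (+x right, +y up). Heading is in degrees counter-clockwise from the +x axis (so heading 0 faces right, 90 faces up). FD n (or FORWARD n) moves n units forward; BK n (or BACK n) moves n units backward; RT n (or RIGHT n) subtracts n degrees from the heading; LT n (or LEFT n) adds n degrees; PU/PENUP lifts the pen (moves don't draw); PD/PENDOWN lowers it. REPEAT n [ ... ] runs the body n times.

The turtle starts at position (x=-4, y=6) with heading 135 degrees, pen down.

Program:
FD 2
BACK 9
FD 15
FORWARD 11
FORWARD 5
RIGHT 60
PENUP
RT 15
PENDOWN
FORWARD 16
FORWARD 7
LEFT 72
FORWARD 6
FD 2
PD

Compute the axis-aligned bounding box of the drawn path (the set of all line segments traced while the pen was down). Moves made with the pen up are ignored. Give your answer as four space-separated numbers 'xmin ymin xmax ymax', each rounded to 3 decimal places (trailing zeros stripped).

Answer: -20.971 1.05 0.95 48.834

Derivation:
Executing turtle program step by step:
Start: pos=(-4,6), heading=135, pen down
FD 2: (-4,6) -> (-5.414,7.414) [heading=135, draw]
BK 9: (-5.414,7.414) -> (0.95,1.05) [heading=135, draw]
FD 15: (0.95,1.05) -> (-9.657,11.657) [heading=135, draw]
FD 11: (-9.657,11.657) -> (-17.435,19.435) [heading=135, draw]
FD 5: (-17.435,19.435) -> (-20.971,22.971) [heading=135, draw]
RT 60: heading 135 -> 75
PU: pen up
RT 15: heading 75 -> 60
PD: pen down
FD 16: (-20.971,22.971) -> (-12.971,36.827) [heading=60, draw]
FD 7: (-12.971,36.827) -> (-9.471,42.889) [heading=60, draw]
LT 72: heading 60 -> 132
FD 6: (-9.471,42.889) -> (-13.485,47.348) [heading=132, draw]
FD 2: (-13.485,47.348) -> (-14.824,48.834) [heading=132, draw]
PD: pen down
Final: pos=(-14.824,48.834), heading=132, 9 segment(s) drawn

Segment endpoints: x in {-20.971, -17.435, -14.824, -13.485, -12.971, -9.657, -9.471, -5.414, -4, 0.95}, y in {1.05, 6, 7.414, 11.657, 19.435, 22.971, 36.827, 42.889, 47.348, 48.834}
xmin=-20.971, ymin=1.05, xmax=0.95, ymax=48.834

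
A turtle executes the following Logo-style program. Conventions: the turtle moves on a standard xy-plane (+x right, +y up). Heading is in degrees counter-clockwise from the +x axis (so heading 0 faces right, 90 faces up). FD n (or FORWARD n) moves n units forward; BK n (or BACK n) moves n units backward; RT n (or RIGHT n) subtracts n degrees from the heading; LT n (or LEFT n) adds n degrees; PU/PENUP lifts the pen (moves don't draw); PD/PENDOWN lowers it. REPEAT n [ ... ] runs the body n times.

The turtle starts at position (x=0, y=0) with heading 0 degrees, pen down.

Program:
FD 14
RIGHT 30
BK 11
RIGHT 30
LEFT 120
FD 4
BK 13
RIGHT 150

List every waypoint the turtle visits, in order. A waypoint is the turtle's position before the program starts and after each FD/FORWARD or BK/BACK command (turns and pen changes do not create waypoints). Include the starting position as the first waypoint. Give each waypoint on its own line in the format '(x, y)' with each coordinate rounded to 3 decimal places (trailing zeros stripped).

Executing turtle program step by step:
Start: pos=(0,0), heading=0, pen down
FD 14: (0,0) -> (14,0) [heading=0, draw]
RT 30: heading 0 -> 330
BK 11: (14,0) -> (4.474,5.5) [heading=330, draw]
RT 30: heading 330 -> 300
LT 120: heading 300 -> 60
FD 4: (4.474,5.5) -> (6.474,8.964) [heading=60, draw]
BK 13: (6.474,8.964) -> (-0.026,-2.294) [heading=60, draw]
RT 150: heading 60 -> 270
Final: pos=(-0.026,-2.294), heading=270, 4 segment(s) drawn
Waypoints (5 total):
(0, 0)
(14, 0)
(4.474, 5.5)
(6.474, 8.964)
(-0.026, -2.294)

Answer: (0, 0)
(14, 0)
(4.474, 5.5)
(6.474, 8.964)
(-0.026, -2.294)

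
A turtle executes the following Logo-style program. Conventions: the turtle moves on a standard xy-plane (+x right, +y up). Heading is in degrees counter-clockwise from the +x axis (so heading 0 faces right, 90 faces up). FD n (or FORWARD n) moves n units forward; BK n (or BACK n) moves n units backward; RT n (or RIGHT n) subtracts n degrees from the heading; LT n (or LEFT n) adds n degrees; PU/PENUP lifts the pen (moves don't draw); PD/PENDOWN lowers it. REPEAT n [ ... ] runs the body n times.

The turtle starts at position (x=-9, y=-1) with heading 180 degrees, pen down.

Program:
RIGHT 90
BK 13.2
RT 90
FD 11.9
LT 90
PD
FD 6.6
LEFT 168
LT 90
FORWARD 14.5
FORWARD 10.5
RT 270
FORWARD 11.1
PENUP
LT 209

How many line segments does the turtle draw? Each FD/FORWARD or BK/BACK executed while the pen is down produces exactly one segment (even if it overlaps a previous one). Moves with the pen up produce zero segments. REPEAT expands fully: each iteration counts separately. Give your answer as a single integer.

Executing turtle program step by step:
Start: pos=(-9,-1), heading=180, pen down
RT 90: heading 180 -> 90
BK 13.2: (-9,-1) -> (-9,-14.2) [heading=90, draw]
RT 90: heading 90 -> 0
FD 11.9: (-9,-14.2) -> (2.9,-14.2) [heading=0, draw]
LT 90: heading 0 -> 90
PD: pen down
FD 6.6: (2.9,-14.2) -> (2.9,-7.6) [heading=90, draw]
LT 168: heading 90 -> 258
LT 90: heading 258 -> 348
FD 14.5: (2.9,-7.6) -> (17.083,-10.615) [heading=348, draw]
FD 10.5: (17.083,-10.615) -> (27.354,-12.798) [heading=348, draw]
RT 270: heading 348 -> 78
FD 11.1: (27.354,-12.798) -> (29.662,-1.94) [heading=78, draw]
PU: pen up
LT 209: heading 78 -> 287
Final: pos=(29.662,-1.94), heading=287, 6 segment(s) drawn
Segments drawn: 6

Answer: 6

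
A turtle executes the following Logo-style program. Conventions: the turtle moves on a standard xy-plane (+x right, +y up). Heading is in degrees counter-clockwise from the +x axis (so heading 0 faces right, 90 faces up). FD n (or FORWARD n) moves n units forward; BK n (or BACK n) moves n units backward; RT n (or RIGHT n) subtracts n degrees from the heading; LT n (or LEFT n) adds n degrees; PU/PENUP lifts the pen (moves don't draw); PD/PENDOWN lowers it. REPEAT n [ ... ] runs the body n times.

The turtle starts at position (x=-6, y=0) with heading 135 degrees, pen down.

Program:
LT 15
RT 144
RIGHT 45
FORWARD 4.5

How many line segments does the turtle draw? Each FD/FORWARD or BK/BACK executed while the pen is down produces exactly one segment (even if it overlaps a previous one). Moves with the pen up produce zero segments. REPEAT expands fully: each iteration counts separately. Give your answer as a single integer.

Executing turtle program step by step:
Start: pos=(-6,0), heading=135, pen down
LT 15: heading 135 -> 150
RT 144: heading 150 -> 6
RT 45: heading 6 -> 321
FD 4.5: (-6,0) -> (-2.503,-2.832) [heading=321, draw]
Final: pos=(-2.503,-2.832), heading=321, 1 segment(s) drawn
Segments drawn: 1

Answer: 1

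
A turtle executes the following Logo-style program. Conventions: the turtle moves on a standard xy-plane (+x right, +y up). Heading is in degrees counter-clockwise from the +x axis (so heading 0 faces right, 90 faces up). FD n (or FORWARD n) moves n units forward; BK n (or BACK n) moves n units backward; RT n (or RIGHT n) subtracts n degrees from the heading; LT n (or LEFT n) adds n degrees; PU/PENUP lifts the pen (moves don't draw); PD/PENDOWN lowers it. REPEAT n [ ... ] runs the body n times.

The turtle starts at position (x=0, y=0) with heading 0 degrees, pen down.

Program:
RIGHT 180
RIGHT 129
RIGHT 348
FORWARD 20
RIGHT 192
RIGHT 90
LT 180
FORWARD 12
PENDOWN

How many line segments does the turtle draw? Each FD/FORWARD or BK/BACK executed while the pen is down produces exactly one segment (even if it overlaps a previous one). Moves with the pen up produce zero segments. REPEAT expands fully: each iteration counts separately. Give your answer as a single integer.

Answer: 2

Derivation:
Executing turtle program step by step:
Start: pos=(0,0), heading=0, pen down
RT 180: heading 0 -> 180
RT 129: heading 180 -> 51
RT 348: heading 51 -> 63
FD 20: (0,0) -> (9.08,17.82) [heading=63, draw]
RT 192: heading 63 -> 231
RT 90: heading 231 -> 141
LT 180: heading 141 -> 321
FD 12: (9.08,17.82) -> (18.406,10.268) [heading=321, draw]
PD: pen down
Final: pos=(18.406,10.268), heading=321, 2 segment(s) drawn
Segments drawn: 2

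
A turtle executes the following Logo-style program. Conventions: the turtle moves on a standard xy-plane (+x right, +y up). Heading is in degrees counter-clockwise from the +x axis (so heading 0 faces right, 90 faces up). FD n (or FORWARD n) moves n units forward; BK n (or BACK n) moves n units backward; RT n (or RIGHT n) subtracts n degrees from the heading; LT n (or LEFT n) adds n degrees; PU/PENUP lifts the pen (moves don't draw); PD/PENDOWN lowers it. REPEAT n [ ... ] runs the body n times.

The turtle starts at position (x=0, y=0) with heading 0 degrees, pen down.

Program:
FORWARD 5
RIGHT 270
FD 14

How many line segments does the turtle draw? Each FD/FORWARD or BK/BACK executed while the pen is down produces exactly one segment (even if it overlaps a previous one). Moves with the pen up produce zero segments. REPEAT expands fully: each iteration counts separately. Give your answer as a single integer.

Executing turtle program step by step:
Start: pos=(0,0), heading=0, pen down
FD 5: (0,0) -> (5,0) [heading=0, draw]
RT 270: heading 0 -> 90
FD 14: (5,0) -> (5,14) [heading=90, draw]
Final: pos=(5,14), heading=90, 2 segment(s) drawn
Segments drawn: 2

Answer: 2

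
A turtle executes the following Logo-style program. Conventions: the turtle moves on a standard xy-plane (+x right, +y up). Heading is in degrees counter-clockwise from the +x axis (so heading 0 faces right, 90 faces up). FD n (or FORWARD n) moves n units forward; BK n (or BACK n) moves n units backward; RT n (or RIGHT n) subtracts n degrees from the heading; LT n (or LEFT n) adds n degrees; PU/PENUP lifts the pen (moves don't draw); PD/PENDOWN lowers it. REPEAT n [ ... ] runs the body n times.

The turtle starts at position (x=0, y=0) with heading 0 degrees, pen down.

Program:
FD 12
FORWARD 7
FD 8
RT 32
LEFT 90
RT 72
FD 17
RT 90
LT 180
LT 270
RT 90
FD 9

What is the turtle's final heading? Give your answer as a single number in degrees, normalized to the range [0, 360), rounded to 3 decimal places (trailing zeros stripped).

Executing turtle program step by step:
Start: pos=(0,0), heading=0, pen down
FD 12: (0,0) -> (12,0) [heading=0, draw]
FD 7: (12,0) -> (19,0) [heading=0, draw]
FD 8: (19,0) -> (27,0) [heading=0, draw]
RT 32: heading 0 -> 328
LT 90: heading 328 -> 58
RT 72: heading 58 -> 346
FD 17: (27,0) -> (43.495,-4.113) [heading=346, draw]
RT 90: heading 346 -> 256
LT 180: heading 256 -> 76
LT 270: heading 76 -> 346
RT 90: heading 346 -> 256
FD 9: (43.495,-4.113) -> (41.318,-12.845) [heading=256, draw]
Final: pos=(41.318,-12.845), heading=256, 5 segment(s) drawn

Answer: 256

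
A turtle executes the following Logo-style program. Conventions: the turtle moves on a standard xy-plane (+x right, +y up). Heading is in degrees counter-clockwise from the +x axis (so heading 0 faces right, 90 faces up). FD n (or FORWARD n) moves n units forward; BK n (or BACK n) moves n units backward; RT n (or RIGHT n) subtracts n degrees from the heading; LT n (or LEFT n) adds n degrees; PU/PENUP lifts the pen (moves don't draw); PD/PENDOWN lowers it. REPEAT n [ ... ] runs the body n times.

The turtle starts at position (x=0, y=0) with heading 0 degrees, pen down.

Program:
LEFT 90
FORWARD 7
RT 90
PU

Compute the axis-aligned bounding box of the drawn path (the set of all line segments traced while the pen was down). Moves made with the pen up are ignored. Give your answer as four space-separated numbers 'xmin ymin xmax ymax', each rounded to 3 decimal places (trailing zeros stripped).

Executing turtle program step by step:
Start: pos=(0,0), heading=0, pen down
LT 90: heading 0 -> 90
FD 7: (0,0) -> (0,7) [heading=90, draw]
RT 90: heading 90 -> 0
PU: pen up
Final: pos=(0,7), heading=0, 1 segment(s) drawn

Segment endpoints: x in {0, 0}, y in {0, 7}
xmin=0, ymin=0, xmax=0, ymax=7

Answer: 0 0 0 7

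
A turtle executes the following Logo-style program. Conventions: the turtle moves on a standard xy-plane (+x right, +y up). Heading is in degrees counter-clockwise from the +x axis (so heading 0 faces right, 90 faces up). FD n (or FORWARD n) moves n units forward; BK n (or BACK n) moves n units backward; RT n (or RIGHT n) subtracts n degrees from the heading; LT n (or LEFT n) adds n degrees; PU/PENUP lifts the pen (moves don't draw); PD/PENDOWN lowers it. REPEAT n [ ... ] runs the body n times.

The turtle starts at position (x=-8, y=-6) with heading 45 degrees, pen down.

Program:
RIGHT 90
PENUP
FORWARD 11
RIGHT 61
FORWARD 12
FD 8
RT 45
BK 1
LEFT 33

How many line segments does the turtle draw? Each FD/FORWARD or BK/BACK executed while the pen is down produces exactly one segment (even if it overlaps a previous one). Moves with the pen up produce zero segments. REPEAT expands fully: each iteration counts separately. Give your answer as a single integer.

Answer: 0

Derivation:
Executing turtle program step by step:
Start: pos=(-8,-6), heading=45, pen down
RT 90: heading 45 -> 315
PU: pen up
FD 11: (-8,-6) -> (-0.222,-13.778) [heading=315, move]
RT 61: heading 315 -> 254
FD 12: (-0.222,-13.778) -> (-3.529,-25.313) [heading=254, move]
FD 8: (-3.529,-25.313) -> (-5.735,-33.003) [heading=254, move]
RT 45: heading 254 -> 209
BK 1: (-5.735,-33.003) -> (-4.86,-32.519) [heading=209, move]
LT 33: heading 209 -> 242
Final: pos=(-4.86,-32.519), heading=242, 0 segment(s) drawn
Segments drawn: 0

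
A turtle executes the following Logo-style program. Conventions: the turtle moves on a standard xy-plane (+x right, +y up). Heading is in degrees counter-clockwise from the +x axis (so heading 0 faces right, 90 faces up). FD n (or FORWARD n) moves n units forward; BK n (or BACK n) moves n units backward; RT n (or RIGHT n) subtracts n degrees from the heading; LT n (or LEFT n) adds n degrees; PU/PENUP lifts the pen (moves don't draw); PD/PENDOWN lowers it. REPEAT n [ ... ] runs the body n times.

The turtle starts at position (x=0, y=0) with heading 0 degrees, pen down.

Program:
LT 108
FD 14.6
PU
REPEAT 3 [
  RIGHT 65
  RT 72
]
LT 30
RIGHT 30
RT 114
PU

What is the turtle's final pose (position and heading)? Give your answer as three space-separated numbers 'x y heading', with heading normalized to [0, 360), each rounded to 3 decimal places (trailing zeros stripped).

Executing turtle program step by step:
Start: pos=(0,0), heading=0, pen down
LT 108: heading 0 -> 108
FD 14.6: (0,0) -> (-4.512,13.885) [heading=108, draw]
PU: pen up
REPEAT 3 [
  -- iteration 1/3 --
  RT 65: heading 108 -> 43
  RT 72: heading 43 -> 331
  -- iteration 2/3 --
  RT 65: heading 331 -> 266
  RT 72: heading 266 -> 194
  -- iteration 3/3 --
  RT 65: heading 194 -> 129
  RT 72: heading 129 -> 57
]
LT 30: heading 57 -> 87
RT 30: heading 87 -> 57
RT 114: heading 57 -> 303
PU: pen up
Final: pos=(-4.512,13.885), heading=303, 1 segment(s) drawn

Answer: -4.512 13.885 303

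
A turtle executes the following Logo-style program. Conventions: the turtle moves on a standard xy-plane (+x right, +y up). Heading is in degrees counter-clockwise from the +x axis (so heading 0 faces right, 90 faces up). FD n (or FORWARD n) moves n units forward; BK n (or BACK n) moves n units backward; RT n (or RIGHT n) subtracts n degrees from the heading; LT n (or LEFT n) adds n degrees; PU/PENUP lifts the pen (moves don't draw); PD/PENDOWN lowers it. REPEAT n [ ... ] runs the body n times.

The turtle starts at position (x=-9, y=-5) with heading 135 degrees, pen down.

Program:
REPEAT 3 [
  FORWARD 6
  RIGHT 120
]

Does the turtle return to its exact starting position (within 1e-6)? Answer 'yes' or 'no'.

Answer: yes

Derivation:
Executing turtle program step by step:
Start: pos=(-9,-5), heading=135, pen down
REPEAT 3 [
  -- iteration 1/3 --
  FD 6: (-9,-5) -> (-13.243,-0.757) [heading=135, draw]
  RT 120: heading 135 -> 15
  -- iteration 2/3 --
  FD 6: (-13.243,-0.757) -> (-7.447,0.796) [heading=15, draw]
  RT 120: heading 15 -> 255
  -- iteration 3/3 --
  FD 6: (-7.447,0.796) -> (-9,-5) [heading=255, draw]
  RT 120: heading 255 -> 135
]
Final: pos=(-9,-5), heading=135, 3 segment(s) drawn

Start position: (-9, -5)
Final position: (-9, -5)
Distance = 0; < 1e-6 -> CLOSED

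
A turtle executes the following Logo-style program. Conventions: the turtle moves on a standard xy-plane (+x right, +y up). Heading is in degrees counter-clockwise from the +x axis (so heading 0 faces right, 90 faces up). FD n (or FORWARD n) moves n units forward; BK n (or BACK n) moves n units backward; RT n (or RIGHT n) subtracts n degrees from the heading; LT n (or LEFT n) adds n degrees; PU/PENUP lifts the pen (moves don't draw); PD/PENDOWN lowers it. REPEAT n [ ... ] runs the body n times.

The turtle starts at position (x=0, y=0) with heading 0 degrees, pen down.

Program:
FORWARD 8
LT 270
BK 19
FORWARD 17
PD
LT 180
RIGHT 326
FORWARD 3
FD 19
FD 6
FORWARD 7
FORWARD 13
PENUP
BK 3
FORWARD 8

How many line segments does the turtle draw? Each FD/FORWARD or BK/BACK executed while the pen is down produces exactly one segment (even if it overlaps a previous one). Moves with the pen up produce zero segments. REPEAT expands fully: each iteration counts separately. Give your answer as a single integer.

Executing turtle program step by step:
Start: pos=(0,0), heading=0, pen down
FD 8: (0,0) -> (8,0) [heading=0, draw]
LT 270: heading 0 -> 270
BK 19: (8,0) -> (8,19) [heading=270, draw]
FD 17: (8,19) -> (8,2) [heading=270, draw]
PD: pen down
LT 180: heading 270 -> 90
RT 326: heading 90 -> 124
FD 3: (8,2) -> (6.322,4.487) [heading=124, draw]
FD 19: (6.322,4.487) -> (-4.302,20.239) [heading=124, draw]
FD 6: (-4.302,20.239) -> (-7.657,25.213) [heading=124, draw]
FD 7: (-7.657,25.213) -> (-11.572,31.016) [heading=124, draw]
FD 13: (-11.572,31.016) -> (-18.841,41.794) [heading=124, draw]
PU: pen up
BK 3: (-18.841,41.794) -> (-17.164,39.307) [heading=124, move]
FD 8: (-17.164,39.307) -> (-21.637,45.939) [heading=124, move]
Final: pos=(-21.637,45.939), heading=124, 8 segment(s) drawn
Segments drawn: 8

Answer: 8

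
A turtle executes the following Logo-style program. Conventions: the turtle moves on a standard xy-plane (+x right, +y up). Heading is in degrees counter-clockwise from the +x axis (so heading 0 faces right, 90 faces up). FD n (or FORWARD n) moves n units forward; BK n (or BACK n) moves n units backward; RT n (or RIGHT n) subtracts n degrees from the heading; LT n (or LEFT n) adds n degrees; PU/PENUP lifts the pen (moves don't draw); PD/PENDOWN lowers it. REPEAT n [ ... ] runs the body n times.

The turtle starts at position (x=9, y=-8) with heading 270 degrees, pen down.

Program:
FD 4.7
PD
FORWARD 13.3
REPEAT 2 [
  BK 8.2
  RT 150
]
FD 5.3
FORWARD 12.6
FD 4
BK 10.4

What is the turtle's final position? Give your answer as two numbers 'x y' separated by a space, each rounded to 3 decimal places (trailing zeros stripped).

Executing turtle program step by step:
Start: pos=(9,-8), heading=270, pen down
FD 4.7: (9,-8) -> (9,-12.7) [heading=270, draw]
PD: pen down
FD 13.3: (9,-12.7) -> (9,-26) [heading=270, draw]
REPEAT 2 [
  -- iteration 1/2 --
  BK 8.2: (9,-26) -> (9,-17.8) [heading=270, draw]
  RT 150: heading 270 -> 120
  -- iteration 2/2 --
  BK 8.2: (9,-17.8) -> (13.1,-24.901) [heading=120, draw]
  RT 150: heading 120 -> 330
]
FD 5.3: (13.1,-24.901) -> (17.69,-27.551) [heading=330, draw]
FD 12.6: (17.69,-27.551) -> (28.602,-33.851) [heading=330, draw]
FD 4: (28.602,-33.851) -> (32.066,-35.851) [heading=330, draw]
BK 10.4: (32.066,-35.851) -> (23.059,-30.651) [heading=330, draw]
Final: pos=(23.059,-30.651), heading=330, 8 segment(s) drawn

Answer: 23.059 -30.651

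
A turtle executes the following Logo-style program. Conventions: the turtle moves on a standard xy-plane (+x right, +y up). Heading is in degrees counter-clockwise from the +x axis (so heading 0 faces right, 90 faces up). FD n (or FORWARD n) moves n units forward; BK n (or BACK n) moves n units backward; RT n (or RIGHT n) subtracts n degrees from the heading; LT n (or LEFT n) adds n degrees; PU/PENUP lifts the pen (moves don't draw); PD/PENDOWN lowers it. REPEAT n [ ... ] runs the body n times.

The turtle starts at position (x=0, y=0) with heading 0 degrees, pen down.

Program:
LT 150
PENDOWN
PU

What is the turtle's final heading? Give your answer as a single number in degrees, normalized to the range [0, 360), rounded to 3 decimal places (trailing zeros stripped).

Executing turtle program step by step:
Start: pos=(0,0), heading=0, pen down
LT 150: heading 0 -> 150
PD: pen down
PU: pen up
Final: pos=(0,0), heading=150, 0 segment(s) drawn

Answer: 150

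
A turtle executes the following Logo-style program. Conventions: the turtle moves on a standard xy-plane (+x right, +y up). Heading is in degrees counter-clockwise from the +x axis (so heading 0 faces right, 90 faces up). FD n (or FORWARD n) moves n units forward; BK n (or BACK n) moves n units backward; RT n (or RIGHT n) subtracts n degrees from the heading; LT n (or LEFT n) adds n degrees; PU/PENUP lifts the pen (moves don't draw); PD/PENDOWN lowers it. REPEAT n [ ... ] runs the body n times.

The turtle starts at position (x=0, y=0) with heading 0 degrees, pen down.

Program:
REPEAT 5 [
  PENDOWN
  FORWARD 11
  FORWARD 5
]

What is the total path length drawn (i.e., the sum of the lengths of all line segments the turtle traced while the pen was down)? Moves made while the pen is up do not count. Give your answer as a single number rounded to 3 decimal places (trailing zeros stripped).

Executing turtle program step by step:
Start: pos=(0,0), heading=0, pen down
REPEAT 5 [
  -- iteration 1/5 --
  PD: pen down
  FD 11: (0,0) -> (11,0) [heading=0, draw]
  FD 5: (11,0) -> (16,0) [heading=0, draw]
  -- iteration 2/5 --
  PD: pen down
  FD 11: (16,0) -> (27,0) [heading=0, draw]
  FD 5: (27,0) -> (32,0) [heading=0, draw]
  -- iteration 3/5 --
  PD: pen down
  FD 11: (32,0) -> (43,0) [heading=0, draw]
  FD 5: (43,0) -> (48,0) [heading=0, draw]
  -- iteration 4/5 --
  PD: pen down
  FD 11: (48,0) -> (59,0) [heading=0, draw]
  FD 5: (59,0) -> (64,0) [heading=0, draw]
  -- iteration 5/5 --
  PD: pen down
  FD 11: (64,0) -> (75,0) [heading=0, draw]
  FD 5: (75,0) -> (80,0) [heading=0, draw]
]
Final: pos=(80,0), heading=0, 10 segment(s) drawn

Segment lengths:
  seg 1: (0,0) -> (11,0), length = 11
  seg 2: (11,0) -> (16,0), length = 5
  seg 3: (16,0) -> (27,0), length = 11
  seg 4: (27,0) -> (32,0), length = 5
  seg 5: (32,0) -> (43,0), length = 11
  seg 6: (43,0) -> (48,0), length = 5
  seg 7: (48,0) -> (59,0), length = 11
  seg 8: (59,0) -> (64,0), length = 5
  seg 9: (64,0) -> (75,0), length = 11
  seg 10: (75,0) -> (80,0), length = 5
Total = 80

Answer: 80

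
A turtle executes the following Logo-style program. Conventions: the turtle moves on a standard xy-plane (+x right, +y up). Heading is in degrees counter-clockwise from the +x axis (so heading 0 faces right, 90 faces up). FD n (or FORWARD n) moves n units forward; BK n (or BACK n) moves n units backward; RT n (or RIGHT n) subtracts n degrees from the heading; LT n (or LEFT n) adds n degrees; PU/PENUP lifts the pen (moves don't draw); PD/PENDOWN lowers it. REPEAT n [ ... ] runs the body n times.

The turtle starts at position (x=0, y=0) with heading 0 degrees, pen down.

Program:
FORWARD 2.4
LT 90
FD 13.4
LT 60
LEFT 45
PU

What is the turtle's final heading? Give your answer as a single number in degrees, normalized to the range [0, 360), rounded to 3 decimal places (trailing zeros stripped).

Executing turtle program step by step:
Start: pos=(0,0), heading=0, pen down
FD 2.4: (0,0) -> (2.4,0) [heading=0, draw]
LT 90: heading 0 -> 90
FD 13.4: (2.4,0) -> (2.4,13.4) [heading=90, draw]
LT 60: heading 90 -> 150
LT 45: heading 150 -> 195
PU: pen up
Final: pos=(2.4,13.4), heading=195, 2 segment(s) drawn

Answer: 195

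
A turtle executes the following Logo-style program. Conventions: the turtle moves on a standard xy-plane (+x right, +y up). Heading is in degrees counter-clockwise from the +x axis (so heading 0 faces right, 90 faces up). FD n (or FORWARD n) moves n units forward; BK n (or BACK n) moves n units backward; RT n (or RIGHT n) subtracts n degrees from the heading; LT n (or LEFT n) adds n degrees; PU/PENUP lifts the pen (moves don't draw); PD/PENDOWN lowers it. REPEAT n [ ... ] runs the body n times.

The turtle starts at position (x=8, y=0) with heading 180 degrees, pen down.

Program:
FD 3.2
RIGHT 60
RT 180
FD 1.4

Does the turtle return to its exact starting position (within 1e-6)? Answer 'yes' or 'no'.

Executing turtle program step by step:
Start: pos=(8,0), heading=180, pen down
FD 3.2: (8,0) -> (4.8,0) [heading=180, draw]
RT 60: heading 180 -> 120
RT 180: heading 120 -> 300
FD 1.4: (4.8,0) -> (5.5,-1.212) [heading=300, draw]
Final: pos=(5.5,-1.212), heading=300, 2 segment(s) drawn

Start position: (8, 0)
Final position: (5.5, -1.212)
Distance = 2.778; >= 1e-6 -> NOT closed

Answer: no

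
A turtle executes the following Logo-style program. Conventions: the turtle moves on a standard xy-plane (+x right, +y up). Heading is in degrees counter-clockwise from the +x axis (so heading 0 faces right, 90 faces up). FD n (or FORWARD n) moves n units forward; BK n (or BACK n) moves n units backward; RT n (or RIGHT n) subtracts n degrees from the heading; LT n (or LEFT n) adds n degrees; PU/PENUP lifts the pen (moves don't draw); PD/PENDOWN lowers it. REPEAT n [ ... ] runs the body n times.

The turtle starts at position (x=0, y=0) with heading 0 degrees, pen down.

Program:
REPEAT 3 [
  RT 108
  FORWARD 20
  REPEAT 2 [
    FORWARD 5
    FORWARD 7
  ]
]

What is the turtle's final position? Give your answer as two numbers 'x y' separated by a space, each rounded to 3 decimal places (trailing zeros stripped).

Answer: -13.597 9.879

Derivation:
Executing turtle program step by step:
Start: pos=(0,0), heading=0, pen down
REPEAT 3 [
  -- iteration 1/3 --
  RT 108: heading 0 -> 252
  FD 20: (0,0) -> (-6.18,-19.021) [heading=252, draw]
  REPEAT 2 [
    -- iteration 1/2 --
    FD 5: (-6.18,-19.021) -> (-7.725,-23.776) [heading=252, draw]
    FD 7: (-7.725,-23.776) -> (-9.889,-30.434) [heading=252, draw]
    -- iteration 2/2 --
    FD 5: (-9.889,-30.434) -> (-11.434,-35.189) [heading=252, draw]
    FD 7: (-11.434,-35.189) -> (-13.597,-41.846) [heading=252, draw]
  ]
  -- iteration 2/3 --
  RT 108: heading 252 -> 144
  FD 20: (-13.597,-41.846) -> (-29.777,-30.091) [heading=144, draw]
  REPEAT 2 [
    -- iteration 1/2 --
    FD 5: (-29.777,-30.091) -> (-33.822,-27.152) [heading=144, draw]
    FD 7: (-33.822,-27.152) -> (-39.485,-23.037) [heading=144, draw]
    -- iteration 2/2 --
    FD 5: (-39.485,-23.037) -> (-43.53,-20.098) [heading=144, draw]
    FD 7: (-43.53,-20.098) -> (-49.193,-15.984) [heading=144, draw]
  ]
  -- iteration 3/3 --
  RT 108: heading 144 -> 36
  FD 20: (-49.193,-15.984) -> (-33.013,-4.228) [heading=36, draw]
  REPEAT 2 [
    -- iteration 1/2 --
    FD 5: (-33.013,-4.228) -> (-28.968,-1.289) [heading=36, draw]
    FD 7: (-28.968,-1.289) -> (-23.305,2.825) [heading=36, draw]
    -- iteration 2/2 --
    FD 5: (-23.305,2.825) -> (-19.26,5.764) [heading=36, draw]
    FD 7: (-19.26,5.764) -> (-13.597,9.879) [heading=36, draw]
  ]
]
Final: pos=(-13.597,9.879), heading=36, 15 segment(s) drawn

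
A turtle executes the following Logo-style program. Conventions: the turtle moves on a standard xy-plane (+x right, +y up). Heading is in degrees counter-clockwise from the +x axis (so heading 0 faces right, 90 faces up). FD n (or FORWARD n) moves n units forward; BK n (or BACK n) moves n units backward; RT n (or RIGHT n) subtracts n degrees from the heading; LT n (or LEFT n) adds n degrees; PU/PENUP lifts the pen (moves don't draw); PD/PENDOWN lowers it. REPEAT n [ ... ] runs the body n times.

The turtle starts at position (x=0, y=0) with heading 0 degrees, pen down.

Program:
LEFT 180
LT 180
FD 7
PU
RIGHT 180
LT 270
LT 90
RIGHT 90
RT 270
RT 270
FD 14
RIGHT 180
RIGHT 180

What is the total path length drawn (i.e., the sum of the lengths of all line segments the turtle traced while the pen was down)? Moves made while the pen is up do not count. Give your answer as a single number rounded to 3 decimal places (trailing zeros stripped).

Answer: 7

Derivation:
Executing turtle program step by step:
Start: pos=(0,0), heading=0, pen down
LT 180: heading 0 -> 180
LT 180: heading 180 -> 0
FD 7: (0,0) -> (7,0) [heading=0, draw]
PU: pen up
RT 180: heading 0 -> 180
LT 270: heading 180 -> 90
LT 90: heading 90 -> 180
RT 90: heading 180 -> 90
RT 270: heading 90 -> 180
RT 270: heading 180 -> 270
FD 14: (7,0) -> (7,-14) [heading=270, move]
RT 180: heading 270 -> 90
RT 180: heading 90 -> 270
Final: pos=(7,-14), heading=270, 1 segment(s) drawn

Segment lengths:
  seg 1: (0,0) -> (7,0), length = 7
Total = 7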